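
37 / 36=1.03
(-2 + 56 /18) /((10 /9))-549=-548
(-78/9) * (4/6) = -5.78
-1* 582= -582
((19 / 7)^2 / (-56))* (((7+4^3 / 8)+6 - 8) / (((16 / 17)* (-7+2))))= 79781 / 219520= 0.36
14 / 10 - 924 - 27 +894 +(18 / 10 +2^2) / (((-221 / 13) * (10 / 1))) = -47289 / 850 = -55.63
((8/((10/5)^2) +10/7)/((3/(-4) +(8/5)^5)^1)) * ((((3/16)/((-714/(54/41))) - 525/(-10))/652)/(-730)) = -7684374375/197824094441036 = -0.00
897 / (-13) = -69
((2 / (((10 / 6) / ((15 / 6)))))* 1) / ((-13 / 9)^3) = -1.00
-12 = -12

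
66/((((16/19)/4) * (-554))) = -627/1108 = -0.57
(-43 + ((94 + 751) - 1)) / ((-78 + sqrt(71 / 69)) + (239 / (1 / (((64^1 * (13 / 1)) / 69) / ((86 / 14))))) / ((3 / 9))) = 3124696032198 / 5186046767891 - 34064127 * sqrt(4899) / 5186046767891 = 0.60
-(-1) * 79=79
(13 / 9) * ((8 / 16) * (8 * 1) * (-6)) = -104 / 3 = -34.67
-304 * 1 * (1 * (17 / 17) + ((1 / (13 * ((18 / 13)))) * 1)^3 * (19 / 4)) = -443593 / 1458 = -304.25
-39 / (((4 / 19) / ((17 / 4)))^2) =-4068831 / 256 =-15893.87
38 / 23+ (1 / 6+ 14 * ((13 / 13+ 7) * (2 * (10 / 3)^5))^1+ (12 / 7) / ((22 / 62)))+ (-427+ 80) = 79047858721 / 860706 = 91840.72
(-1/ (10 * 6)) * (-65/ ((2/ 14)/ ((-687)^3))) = -2458840497.75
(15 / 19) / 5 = 3 / 19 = 0.16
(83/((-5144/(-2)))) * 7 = 581/2572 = 0.23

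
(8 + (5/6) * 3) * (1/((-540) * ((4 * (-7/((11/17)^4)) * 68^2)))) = 14641/556129589760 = 0.00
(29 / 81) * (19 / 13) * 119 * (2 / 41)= 131138 / 43173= 3.04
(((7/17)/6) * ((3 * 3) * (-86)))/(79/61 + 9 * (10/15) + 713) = -18361/248982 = -0.07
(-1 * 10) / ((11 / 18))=-180 / 11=-16.36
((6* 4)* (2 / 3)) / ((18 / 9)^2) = 4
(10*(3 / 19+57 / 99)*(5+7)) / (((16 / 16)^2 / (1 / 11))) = 8.00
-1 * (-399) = 399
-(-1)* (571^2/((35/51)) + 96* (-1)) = 16624731/35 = 474992.31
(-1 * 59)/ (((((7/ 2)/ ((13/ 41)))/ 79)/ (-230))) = 27872780/ 287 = 97117.70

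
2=2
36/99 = 4/11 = 0.36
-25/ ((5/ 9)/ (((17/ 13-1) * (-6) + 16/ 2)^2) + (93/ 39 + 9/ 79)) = -9.95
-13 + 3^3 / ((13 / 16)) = 263 / 13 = 20.23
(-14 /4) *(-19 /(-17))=-3.91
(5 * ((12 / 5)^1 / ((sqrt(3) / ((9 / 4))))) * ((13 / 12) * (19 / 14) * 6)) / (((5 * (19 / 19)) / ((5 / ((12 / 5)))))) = 3705 * sqrt(3) / 112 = 57.30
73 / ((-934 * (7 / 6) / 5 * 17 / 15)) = -16425 / 55573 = -0.30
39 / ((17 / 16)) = 624 / 17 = 36.71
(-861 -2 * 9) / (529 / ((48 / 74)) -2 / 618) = -1.08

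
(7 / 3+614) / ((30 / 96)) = 29584 / 15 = 1972.27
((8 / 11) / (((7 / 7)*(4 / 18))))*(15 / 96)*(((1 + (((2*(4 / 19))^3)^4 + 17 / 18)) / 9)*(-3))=-387336295589484415 / 1168630277266933008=-0.33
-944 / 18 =-472 / 9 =-52.44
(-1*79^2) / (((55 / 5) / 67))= -418147 / 11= -38013.36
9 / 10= 0.90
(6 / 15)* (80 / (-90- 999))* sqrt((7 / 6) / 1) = -0.03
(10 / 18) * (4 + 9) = 7.22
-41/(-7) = 41/7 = 5.86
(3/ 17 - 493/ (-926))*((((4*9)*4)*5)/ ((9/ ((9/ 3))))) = 1339080/ 7871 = 170.13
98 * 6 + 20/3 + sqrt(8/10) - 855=-781/3 + 2 * sqrt(5)/5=-259.44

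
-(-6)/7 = 6/7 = 0.86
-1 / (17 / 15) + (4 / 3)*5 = 295 / 51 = 5.78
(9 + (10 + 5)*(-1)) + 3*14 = 36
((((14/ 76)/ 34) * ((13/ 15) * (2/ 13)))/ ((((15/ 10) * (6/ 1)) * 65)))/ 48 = 7/ 272095200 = 0.00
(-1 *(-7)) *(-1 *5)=-35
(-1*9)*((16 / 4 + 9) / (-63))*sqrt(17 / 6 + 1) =13*sqrt(138) / 42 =3.64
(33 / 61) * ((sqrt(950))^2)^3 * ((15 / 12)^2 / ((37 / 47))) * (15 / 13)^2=935007626953125 / 762866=1225651198.18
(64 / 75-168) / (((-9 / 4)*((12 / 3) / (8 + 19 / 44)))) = 1162714 / 7425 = 156.59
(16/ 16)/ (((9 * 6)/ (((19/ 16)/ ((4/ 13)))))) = 247/ 3456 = 0.07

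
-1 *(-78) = 78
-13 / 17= -0.76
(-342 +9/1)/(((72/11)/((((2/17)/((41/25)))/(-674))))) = 10175/1879112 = 0.01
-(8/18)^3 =-64/729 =-0.09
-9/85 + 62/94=2212/3995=0.55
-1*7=-7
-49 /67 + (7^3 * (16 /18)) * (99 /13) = 2021691 /871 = 2321.11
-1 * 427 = -427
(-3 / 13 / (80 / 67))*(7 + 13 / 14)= -22311 / 14560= -1.53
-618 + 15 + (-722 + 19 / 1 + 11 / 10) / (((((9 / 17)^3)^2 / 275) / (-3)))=9317974185323 / 354294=26300118.50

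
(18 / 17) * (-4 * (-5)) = 360 / 17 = 21.18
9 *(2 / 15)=6 / 5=1.20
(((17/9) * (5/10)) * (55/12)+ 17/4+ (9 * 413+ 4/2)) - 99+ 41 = 792629/216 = 3669.58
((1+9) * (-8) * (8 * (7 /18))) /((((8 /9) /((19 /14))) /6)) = -2280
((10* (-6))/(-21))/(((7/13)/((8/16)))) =130/49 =2.65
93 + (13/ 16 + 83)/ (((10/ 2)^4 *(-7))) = 6508659/ 70000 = 92.98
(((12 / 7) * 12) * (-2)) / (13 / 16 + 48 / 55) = -253440 / 10381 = -24.41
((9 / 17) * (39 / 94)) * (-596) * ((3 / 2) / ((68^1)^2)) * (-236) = 9256923 / 923644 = 10.02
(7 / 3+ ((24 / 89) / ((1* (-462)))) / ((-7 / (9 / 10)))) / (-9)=-1679039 / 6476085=-0.26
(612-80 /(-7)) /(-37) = -4364 /259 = -16.85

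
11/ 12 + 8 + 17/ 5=739/ 60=12.32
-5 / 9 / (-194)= 5 / 1746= 0.00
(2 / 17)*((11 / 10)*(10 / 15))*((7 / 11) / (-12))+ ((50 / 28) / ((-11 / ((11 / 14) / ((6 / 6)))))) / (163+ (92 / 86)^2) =-243565183 / 45507239820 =-0.01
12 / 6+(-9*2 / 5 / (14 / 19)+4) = 39 / 35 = 1.11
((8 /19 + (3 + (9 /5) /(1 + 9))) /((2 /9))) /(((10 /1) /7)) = 11.34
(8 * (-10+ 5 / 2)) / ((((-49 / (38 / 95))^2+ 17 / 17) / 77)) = -18480 / 60029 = -0.31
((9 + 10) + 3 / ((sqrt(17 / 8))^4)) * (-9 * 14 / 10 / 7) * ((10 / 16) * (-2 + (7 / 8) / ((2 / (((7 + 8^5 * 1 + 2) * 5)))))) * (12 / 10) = -176021837883 / 92480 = -1903350.32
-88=-88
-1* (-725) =725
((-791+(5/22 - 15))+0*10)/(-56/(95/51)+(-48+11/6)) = 5052195/477961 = 10.57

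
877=877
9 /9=1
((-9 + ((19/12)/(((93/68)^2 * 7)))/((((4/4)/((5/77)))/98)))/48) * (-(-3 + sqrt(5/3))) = -2349113/4566672 + 2349113 * sqrt(15)/41100048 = -0.29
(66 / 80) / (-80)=-33 / 3200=-0.01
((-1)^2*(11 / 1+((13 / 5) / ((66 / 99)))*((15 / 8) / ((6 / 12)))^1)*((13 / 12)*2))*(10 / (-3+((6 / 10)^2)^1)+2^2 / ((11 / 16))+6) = 706225 / 1584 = 445.85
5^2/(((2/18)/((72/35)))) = 3240/7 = 462.86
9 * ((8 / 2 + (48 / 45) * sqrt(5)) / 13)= 48 * sqrt(5) / 65 + 36 / 13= 4.42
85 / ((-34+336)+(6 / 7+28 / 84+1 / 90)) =53550 / 191017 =0.28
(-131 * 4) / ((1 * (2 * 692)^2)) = -0.00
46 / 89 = 0.52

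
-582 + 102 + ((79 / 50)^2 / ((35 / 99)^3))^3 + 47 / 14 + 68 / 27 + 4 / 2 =5980045449811327382730634241233 / 33250347564697265625000000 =179849.11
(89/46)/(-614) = -89/28244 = -0.00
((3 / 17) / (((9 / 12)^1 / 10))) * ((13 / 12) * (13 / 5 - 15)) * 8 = -12896 / 51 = -252.86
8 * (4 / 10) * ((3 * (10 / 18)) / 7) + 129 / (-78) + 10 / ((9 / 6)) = 1051 / 182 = 5.77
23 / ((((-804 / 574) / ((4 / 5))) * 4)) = -6601 / 2010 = -3.28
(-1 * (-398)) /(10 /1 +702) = 199 /356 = 0.56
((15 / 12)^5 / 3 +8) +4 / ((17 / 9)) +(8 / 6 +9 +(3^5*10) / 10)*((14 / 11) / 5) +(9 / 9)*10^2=100887223 / 574464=175.62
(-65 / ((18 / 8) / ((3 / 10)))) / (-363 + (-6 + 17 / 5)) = 65 / 2742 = 0.02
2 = 2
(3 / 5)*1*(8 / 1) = 4.80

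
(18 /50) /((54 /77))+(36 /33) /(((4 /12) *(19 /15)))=97093 /31350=3.10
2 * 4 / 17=8 / 17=0.47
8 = 8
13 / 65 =1 / 5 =0.20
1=1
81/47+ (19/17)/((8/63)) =67275/6392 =10.52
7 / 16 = 0.44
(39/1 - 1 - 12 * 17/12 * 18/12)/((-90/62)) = -155/18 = -8.61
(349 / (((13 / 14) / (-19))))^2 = 8618151556 / 169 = 50994979.62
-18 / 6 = -3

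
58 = 58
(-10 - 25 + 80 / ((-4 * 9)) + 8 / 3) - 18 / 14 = -2258 / 63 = -35.84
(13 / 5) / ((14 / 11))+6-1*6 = 2.04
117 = 117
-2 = -2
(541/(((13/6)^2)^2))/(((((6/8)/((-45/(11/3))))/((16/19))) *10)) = -201927168/5969249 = -33.83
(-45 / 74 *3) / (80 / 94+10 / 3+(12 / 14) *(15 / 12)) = -26649 / 76775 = -0.35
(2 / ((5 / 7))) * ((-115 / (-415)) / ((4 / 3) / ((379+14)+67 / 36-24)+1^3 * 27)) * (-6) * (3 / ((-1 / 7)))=7850388 / 2168375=3.62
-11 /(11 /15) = -15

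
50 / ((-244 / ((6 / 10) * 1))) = -15 / 122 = -0.12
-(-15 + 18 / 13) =177 / 13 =13.62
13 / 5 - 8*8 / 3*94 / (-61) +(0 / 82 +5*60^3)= 988232459 / 915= 1080035.47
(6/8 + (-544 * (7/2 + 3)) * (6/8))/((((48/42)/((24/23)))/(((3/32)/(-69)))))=222705/67712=3.29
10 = 10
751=751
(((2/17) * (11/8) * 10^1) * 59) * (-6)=-9735/17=-572.65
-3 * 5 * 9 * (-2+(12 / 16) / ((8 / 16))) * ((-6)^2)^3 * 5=15746400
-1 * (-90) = 90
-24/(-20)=6/5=1.20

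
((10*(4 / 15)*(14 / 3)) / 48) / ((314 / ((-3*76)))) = -266 / 1413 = -0.19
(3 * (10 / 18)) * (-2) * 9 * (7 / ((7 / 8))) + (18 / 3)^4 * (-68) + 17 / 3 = -265087 / 3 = -88362.33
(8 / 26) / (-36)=-1 / 117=-0.01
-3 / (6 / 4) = -2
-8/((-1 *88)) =1/11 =0.09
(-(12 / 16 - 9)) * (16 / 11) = 12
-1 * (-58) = 58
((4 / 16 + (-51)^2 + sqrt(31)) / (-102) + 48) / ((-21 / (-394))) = 1808263 / 4284 - 197 * sqrt(31) / 1071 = 421.07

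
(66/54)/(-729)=-11/6561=-0.00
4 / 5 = 0.80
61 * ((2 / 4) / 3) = 10.17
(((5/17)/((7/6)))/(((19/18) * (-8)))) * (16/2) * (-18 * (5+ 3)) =77760/2261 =34.39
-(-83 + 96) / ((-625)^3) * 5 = 13 / 48828125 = 0.00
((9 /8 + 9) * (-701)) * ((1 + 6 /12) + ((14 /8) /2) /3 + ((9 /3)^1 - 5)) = 94635 /64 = 1478.67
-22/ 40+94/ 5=73/ 4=18.25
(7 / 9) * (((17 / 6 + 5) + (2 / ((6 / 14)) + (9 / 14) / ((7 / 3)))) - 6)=332 / 63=5.27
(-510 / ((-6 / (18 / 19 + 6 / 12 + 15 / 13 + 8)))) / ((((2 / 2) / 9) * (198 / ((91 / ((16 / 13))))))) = 40508195 / 13376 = 3028.42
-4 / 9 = -0.44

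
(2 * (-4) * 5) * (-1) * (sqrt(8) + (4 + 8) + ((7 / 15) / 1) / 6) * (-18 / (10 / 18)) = -78264 / 5- 2592 * sqrt(2) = -19318.44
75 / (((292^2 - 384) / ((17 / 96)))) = 85 / 543232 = 0.00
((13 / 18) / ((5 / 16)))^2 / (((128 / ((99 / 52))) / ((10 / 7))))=143 / 1260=0.11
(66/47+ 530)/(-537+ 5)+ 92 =81264/893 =91.00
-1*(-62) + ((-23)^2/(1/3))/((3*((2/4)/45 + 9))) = 97892/811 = 120.71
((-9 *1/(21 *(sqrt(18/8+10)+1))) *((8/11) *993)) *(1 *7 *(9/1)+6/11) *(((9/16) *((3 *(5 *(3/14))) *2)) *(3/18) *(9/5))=-56222667/11858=-4741.33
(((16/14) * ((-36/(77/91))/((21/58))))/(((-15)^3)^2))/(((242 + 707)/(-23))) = 42688/149395640625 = 0.00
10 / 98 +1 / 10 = 99 / 490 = 0.20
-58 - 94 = -152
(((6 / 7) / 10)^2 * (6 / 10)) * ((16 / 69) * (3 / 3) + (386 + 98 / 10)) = 1229679 / 704375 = 1.75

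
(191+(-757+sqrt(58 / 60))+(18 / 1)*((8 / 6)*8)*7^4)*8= 4*sqrt(870) / 15+3683408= 3683415.87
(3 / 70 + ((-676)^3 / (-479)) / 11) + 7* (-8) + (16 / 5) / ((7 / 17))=21606331983 / 368830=58580.73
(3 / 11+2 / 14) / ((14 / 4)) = 64 / 539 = 0.12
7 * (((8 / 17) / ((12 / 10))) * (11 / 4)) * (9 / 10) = 231 / 34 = 6.79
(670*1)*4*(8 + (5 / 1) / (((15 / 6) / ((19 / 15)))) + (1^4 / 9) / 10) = 254332 / 9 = 28259.11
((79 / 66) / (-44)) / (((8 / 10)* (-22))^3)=9875 / 1978994688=0.00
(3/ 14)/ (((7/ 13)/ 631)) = 24609/ 98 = 251.11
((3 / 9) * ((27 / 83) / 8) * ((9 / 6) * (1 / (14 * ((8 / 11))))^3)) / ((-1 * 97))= -35937 / 180977205248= -0.00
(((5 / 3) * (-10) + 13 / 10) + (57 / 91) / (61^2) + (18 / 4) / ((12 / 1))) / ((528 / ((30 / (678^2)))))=-609154349 / 328741372447488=-0.00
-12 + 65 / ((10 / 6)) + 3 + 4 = 34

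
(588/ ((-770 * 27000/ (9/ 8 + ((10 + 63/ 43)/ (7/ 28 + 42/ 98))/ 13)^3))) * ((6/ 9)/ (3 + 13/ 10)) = -61211428183830827/ 979266967968129984000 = -0.00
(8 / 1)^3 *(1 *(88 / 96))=469.33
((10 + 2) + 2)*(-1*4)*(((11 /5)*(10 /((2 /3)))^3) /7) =-59400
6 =6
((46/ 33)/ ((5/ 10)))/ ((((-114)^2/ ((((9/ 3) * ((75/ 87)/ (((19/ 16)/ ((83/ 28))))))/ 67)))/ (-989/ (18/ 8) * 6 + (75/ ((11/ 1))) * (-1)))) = -16657361300/ 304776009153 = -0.05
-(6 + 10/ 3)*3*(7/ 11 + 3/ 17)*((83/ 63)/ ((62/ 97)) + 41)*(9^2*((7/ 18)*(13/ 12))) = -581625226/ 17391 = -33444.04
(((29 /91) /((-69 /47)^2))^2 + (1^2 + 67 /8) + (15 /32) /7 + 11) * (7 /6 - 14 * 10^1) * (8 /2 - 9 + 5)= 0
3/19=0.16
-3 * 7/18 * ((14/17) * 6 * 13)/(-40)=637/340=1.87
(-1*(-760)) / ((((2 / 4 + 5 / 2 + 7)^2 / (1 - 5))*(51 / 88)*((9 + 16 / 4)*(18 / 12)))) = -26752 / 9945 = -2.69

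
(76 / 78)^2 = 1444 / 1521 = 0.95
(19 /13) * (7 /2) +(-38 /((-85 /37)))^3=4530.96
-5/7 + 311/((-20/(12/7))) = -958/35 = -27.37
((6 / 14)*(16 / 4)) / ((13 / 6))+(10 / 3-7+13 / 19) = -11366 / 5187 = -2.19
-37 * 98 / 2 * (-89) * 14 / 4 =564749.50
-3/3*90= -90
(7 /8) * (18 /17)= 63 /68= 0.93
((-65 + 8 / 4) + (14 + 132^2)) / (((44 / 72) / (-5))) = -1563750 / 11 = -142159.09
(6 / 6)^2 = 1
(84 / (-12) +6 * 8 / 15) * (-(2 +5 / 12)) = 551 / 60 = 9.18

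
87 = 87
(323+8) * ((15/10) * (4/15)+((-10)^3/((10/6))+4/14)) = -6943056/35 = -198373.03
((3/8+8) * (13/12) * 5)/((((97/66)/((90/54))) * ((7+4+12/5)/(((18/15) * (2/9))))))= 3575/3492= 1.02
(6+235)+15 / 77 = 18572 / 77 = 241.19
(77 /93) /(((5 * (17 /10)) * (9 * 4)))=77 /28458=0.00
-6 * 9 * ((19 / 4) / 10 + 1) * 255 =-81243 / 4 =-20310.75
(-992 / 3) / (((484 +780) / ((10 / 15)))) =-124 / 711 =-0.17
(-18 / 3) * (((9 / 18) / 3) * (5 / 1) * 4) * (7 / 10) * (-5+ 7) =-28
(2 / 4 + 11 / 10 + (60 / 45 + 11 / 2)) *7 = 1771 / 30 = 59.03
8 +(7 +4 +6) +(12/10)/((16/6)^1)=509/20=25.45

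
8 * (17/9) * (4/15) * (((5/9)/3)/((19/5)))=2720/13851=0.20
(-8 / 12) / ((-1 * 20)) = 1 / 30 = 0.03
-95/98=-0.97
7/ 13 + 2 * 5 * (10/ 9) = 1363/ 117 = 11.65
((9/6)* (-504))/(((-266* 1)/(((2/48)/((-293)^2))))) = 9/6524524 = 0.00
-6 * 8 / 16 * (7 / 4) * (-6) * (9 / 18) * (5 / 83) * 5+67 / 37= 80519 / 12284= 6.55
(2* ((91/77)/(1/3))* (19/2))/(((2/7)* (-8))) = -5187/176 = -29.47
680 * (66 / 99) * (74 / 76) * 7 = 3089.82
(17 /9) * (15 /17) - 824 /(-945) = 2399 /945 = 2.54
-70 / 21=-10 / 3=-3.33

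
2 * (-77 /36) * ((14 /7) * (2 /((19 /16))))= -2464 /171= -14.41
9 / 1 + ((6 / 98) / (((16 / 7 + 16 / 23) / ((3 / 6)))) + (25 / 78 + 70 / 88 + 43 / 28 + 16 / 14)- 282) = -258685813 / 960960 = -269.20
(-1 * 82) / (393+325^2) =-0.00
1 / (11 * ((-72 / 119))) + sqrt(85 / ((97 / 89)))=-119 / 792 + sqrt(733805) / 97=8.68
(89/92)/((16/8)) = 89/184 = 0.48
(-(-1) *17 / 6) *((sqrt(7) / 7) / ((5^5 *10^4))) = 17 *sqrt(7) / 1312500000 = 0.00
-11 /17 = -0.65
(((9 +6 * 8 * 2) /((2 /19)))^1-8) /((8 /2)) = 1979 /8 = 247.38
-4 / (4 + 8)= -1 / 3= -0.33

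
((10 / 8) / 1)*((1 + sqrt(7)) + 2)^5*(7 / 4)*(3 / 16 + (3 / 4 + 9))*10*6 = 22621725*sqrt(7) / 16 + 59851575 / 16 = 7481439.60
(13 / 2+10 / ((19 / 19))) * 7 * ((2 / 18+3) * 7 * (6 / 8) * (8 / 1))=15092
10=10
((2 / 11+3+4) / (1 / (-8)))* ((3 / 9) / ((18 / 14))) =-4424 / 297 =-14.90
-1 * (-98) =98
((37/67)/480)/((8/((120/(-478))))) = -37/1024832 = -0.00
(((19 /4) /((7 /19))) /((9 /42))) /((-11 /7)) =-2527 /66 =-38.29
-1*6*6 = -36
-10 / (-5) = 2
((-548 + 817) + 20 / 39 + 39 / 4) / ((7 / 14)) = 43565 / 78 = 558.53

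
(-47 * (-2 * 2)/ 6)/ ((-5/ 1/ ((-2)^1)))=188/ 15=12.53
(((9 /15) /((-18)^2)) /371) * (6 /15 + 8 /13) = 11 /2170350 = 0.00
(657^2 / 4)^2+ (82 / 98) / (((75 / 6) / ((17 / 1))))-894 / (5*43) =9814451255867267 / 842800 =11645053697.04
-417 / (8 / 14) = -2919 / 4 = -729.75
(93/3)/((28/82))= 1271/14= 90.79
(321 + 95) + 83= 499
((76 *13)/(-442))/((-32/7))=133/272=0.49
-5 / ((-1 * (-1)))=-5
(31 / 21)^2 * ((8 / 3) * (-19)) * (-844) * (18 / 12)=61642384 / 441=139778.65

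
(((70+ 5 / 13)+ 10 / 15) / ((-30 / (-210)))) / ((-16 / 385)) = -11967.70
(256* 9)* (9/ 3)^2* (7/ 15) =48384/ 5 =9676.80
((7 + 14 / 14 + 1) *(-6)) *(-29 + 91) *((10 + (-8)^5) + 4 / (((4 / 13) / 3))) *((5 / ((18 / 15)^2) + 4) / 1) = 818531223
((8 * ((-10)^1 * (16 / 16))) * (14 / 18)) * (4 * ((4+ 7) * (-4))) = 98560 / 9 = 10951.11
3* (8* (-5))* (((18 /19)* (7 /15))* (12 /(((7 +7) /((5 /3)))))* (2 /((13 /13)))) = -2880 /19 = -151.58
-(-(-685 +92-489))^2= -1170724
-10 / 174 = -5 / 87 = -0.06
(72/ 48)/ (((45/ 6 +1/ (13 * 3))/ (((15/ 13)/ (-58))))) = -0.00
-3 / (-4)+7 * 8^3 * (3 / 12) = 3587 / 4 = 896.75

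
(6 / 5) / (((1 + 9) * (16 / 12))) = 9 / 100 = 0.09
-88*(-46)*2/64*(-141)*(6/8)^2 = -321057/32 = -10033.03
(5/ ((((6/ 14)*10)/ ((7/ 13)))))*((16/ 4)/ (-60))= -0.04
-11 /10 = -1.10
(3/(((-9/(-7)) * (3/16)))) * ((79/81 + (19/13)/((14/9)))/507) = 225832/4804839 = 0.05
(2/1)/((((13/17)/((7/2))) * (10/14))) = 833/65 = 12.82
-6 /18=-1 /3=-0.33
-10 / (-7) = 10 / 7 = 1.43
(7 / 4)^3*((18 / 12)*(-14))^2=151263 / 64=2363.48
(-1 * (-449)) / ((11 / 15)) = 6735 / 11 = 612.27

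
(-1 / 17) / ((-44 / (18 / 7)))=9 / 2618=0.00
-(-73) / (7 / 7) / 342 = 73 / 342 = 0.21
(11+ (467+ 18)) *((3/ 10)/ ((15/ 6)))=1488/ 25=59.52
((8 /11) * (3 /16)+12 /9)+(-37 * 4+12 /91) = -879269 /6006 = -146.40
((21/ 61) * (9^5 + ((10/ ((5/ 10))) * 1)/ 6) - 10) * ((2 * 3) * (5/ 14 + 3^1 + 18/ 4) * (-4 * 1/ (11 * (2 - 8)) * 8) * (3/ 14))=297477360/ 2989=99524.04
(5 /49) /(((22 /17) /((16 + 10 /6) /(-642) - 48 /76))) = -2050115 /39448332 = -0.05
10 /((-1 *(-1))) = 10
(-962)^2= 925444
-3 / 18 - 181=-1087 / 6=-181.17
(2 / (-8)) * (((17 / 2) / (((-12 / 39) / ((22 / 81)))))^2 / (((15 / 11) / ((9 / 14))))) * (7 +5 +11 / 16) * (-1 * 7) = 13196496313 / 22394880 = 589.26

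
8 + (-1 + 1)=8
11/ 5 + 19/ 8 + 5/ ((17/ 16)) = 6311/ 680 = 9.28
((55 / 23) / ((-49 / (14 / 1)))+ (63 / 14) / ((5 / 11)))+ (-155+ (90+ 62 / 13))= -1067723 / 20930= -51.01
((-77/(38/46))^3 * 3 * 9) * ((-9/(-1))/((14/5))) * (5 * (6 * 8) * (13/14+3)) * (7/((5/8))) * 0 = 0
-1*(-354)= 354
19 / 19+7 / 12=1.58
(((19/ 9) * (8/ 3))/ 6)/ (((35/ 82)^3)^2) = 155.17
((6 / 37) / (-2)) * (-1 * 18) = 54 / 37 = 1.46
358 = 358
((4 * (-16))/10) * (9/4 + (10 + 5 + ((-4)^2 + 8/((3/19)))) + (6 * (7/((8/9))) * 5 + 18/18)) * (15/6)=-15416/3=-5138.67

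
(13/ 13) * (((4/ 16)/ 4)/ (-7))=-1/ 112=-0.01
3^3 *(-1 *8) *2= -432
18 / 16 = 9 / 8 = 1.12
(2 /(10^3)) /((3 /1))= 0.00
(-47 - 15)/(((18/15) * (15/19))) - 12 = -697/9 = -77.44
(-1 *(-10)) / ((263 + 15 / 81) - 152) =135 / 1501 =0.09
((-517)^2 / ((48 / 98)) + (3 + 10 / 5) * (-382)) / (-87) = -13051321 / 2088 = -6250.63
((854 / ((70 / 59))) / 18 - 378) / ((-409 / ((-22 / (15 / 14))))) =-4684834 / 276075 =-16.97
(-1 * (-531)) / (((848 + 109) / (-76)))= -13452 / 319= -42.17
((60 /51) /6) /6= 5 /153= 0.03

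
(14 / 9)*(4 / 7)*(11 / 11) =8 / 9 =0.89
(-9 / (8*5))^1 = -9 / 40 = -0.22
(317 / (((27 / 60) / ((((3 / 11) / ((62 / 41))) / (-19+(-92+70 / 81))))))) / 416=-1754595 / 632748688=-0.00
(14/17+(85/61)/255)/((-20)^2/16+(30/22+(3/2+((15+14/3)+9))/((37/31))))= 2099306/130766737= 0.02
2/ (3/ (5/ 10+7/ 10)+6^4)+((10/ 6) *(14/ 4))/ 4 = 90991/ 62328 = 1.46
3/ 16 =0.19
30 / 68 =15 / 34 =0.44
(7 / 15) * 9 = 4.20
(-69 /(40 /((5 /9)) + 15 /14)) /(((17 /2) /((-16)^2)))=-164864 /5797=-28.44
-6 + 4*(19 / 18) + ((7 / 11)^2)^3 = -27286135 / 15944049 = -1.71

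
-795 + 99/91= -72246/91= -793.91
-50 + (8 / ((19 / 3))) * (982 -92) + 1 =20429 / 19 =1075.21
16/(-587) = -16/587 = -0.03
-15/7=-2.14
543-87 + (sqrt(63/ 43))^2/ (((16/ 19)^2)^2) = 1293240111/ 2818048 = 458.91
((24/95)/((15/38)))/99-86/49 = -212066/121275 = -1.75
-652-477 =-1129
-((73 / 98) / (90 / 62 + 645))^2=-5121169 / 3856981766400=-0.00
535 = 535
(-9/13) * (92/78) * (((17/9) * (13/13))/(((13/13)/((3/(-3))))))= 782/507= 1.54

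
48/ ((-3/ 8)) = -128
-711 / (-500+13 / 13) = 711 / 499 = 1.42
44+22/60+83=3821/30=127.37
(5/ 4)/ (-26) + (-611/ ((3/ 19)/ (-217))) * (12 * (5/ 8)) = 654979775/ 104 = 6297882.45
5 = 5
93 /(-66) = -31 /22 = -1.41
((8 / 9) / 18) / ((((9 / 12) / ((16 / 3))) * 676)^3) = 16384 / 285018244641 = 0.00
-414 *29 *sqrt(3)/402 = -2001 *sqrt(3)/67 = -51.73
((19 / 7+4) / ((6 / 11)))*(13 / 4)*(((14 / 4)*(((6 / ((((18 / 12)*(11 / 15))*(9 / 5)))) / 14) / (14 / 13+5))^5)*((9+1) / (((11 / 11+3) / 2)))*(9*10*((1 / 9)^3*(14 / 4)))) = 110771495605468750 / 6387205722046116789591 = 0.00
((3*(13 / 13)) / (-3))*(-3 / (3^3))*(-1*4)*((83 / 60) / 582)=-83 / 78570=-0.00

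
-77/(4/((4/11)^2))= -28/11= -2.55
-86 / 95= -0.91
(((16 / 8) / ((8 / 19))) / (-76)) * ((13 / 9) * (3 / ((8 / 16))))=-13 / 24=-0.54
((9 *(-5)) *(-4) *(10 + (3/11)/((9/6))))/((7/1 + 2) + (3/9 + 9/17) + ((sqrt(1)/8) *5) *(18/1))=4112640/47377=86.81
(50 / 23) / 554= 25 / 6371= 0.00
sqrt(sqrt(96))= 2*6^(1 / 4)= 3.13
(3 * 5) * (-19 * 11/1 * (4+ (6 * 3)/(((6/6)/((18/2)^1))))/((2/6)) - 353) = -1566525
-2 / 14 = -1 / 7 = -0.14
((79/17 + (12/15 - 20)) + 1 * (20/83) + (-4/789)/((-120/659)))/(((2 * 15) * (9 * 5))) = -95413373/9017559900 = -0.01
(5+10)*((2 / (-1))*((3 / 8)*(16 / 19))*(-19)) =180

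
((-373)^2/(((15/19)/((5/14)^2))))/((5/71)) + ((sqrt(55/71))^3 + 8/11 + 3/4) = 55*sqrt(3905)/5041 + 1032272393/3234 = 319194.37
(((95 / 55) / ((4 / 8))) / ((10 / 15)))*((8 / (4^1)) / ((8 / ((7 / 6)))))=133 / 88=1.51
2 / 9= 0.22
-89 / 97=-0.92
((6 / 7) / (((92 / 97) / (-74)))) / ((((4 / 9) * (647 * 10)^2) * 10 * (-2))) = 96903 / 539168392000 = 0.00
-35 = -35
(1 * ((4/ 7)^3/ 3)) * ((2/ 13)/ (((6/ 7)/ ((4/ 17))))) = 256/ 97461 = 0.00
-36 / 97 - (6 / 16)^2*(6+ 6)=-3195 / 1552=-2.06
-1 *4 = -4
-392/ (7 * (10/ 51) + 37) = -19992/ 1957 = -10.22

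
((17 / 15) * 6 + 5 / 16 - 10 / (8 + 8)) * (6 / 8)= 1557 / 320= 4.87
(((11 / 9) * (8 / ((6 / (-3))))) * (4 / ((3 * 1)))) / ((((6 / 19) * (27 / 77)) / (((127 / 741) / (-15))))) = 860552 / 1279395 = 0.67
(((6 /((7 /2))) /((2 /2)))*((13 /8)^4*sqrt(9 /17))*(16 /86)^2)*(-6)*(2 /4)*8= -771147*sqrt(17) /440062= -7.23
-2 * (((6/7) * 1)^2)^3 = -93312/117649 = -0.79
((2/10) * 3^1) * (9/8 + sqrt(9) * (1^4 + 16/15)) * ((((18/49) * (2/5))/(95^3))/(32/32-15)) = -0.00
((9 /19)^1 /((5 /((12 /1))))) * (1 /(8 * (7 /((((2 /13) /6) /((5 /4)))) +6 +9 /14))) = 126 /308465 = 0.00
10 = 10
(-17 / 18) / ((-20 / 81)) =3.82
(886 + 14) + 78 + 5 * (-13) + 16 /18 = 8225 /9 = 913.89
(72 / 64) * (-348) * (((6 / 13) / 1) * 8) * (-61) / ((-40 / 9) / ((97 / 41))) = -46938.57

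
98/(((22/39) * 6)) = 637/22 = 28.95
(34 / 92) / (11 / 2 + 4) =17 / 437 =0.04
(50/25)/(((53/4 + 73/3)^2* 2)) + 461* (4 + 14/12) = 2906804555/1220406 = 2381.83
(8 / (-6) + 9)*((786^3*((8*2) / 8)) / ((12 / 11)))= 6825204276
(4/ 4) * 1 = 1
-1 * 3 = -3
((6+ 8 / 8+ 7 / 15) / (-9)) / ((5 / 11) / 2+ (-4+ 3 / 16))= 19712 / 85185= 0.23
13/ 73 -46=-3345/ 73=-45.82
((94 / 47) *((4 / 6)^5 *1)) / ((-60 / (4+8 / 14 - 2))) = -32 / 2835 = -0.01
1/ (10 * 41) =1/ 410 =0.00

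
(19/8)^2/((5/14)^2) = 17689/400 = 44.22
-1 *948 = -948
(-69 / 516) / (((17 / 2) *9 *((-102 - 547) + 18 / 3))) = 0.00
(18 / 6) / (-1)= -3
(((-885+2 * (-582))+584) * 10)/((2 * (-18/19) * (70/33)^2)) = 673607/392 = 1718.39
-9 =-9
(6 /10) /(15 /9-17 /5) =-9 /26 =-0.35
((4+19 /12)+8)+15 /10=181 /12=15.08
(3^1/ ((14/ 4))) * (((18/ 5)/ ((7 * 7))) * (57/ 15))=2052/ 8575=0.24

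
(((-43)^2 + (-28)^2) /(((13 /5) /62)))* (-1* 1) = -816230 /13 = -62786.92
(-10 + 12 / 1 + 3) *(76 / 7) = 380 / 7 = 54.29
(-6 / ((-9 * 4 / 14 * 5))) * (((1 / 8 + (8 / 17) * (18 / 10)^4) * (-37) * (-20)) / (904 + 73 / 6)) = 111507011 / 58405625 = 1.91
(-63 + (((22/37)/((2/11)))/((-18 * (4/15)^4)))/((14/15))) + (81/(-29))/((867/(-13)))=-225506524707/2222775296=-101.45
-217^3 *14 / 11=-143056382 / 11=-13005125.64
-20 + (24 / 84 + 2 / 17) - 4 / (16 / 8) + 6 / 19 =-48116 / 2261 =-21.28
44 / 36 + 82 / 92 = 875 / 414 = 2.11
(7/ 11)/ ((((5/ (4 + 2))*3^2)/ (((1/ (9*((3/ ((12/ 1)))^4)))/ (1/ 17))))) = 60928/ 1485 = 41.03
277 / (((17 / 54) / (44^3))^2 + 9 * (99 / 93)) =181695864009572352 / 6284345127625471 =28.91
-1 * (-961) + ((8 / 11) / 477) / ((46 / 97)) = 961.00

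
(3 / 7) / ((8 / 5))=15 / 56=0.27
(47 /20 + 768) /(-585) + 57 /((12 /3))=75659 /5850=12.93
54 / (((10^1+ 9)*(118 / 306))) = 8262 / 1121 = 7.37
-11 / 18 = -0.61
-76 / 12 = -6.33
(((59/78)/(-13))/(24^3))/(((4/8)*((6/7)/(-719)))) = 296947/42052608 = 0.01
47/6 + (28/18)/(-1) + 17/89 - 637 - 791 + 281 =-1827131/1602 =-1140.53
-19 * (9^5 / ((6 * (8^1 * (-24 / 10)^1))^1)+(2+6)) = 613567 / 64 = 9586.98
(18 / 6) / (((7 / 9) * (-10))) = -0.39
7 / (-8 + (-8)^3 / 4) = -7 / 136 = -0.05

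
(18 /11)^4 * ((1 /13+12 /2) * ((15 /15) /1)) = 8293104 /190333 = 43.57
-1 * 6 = -6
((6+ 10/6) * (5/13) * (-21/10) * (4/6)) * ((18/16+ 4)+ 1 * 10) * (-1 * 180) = 11239.04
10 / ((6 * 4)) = 5 / 12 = 0.42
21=21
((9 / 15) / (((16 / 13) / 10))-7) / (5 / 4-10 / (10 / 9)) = 0.27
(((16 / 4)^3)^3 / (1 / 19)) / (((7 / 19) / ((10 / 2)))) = 473169920 / 7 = 67595702.86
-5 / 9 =-0.56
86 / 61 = 1.41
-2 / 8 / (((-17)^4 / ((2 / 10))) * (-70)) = 1 / 116929400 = 0.00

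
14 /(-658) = -1 /47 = -0.02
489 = 489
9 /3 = 3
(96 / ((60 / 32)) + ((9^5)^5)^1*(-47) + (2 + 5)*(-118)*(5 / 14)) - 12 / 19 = -3205414515044121808859185006 / 95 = -33741205421517071672201950.00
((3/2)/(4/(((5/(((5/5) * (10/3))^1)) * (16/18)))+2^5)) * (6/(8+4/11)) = 99/3220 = 0.03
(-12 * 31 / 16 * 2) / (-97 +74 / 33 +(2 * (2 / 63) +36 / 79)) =5091471 / 10318538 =0.49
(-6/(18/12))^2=16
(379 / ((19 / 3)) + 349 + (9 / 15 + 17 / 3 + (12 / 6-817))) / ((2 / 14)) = -797783 / 285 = -2799.24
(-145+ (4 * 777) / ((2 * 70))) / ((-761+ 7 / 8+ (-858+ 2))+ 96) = 4912 / 60805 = 0.08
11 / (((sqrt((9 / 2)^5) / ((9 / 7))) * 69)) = 44 * sqrt(2) / 13041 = 0.00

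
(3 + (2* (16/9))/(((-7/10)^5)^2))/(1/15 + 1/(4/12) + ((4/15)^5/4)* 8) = 27643513926628125/658392745418702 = 41.99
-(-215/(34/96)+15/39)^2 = -17976105625/48841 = -368053.59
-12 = -12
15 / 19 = 0.79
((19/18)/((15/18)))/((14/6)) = 19/35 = 0.54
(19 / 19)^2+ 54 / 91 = 145 / 91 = 1.59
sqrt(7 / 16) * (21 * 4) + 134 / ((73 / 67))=21 * sqrt(7) + 8978 / 73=178.55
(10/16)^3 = 125/512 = 0.24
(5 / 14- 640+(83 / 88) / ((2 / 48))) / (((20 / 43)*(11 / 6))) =-12257451 / 16940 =-723.58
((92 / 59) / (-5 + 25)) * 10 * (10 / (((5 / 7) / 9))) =98.24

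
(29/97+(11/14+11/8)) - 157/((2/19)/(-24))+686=198183585/5432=36484.46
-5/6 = -0.83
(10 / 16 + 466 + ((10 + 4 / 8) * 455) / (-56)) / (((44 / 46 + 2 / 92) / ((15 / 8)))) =140323 / 192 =730.85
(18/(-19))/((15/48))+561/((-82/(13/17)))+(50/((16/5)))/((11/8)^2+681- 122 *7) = -712716821/85308290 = -8.35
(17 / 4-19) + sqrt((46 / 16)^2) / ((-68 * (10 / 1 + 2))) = -96311 / 6528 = -14.75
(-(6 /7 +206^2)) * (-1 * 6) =1782348 /7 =254621.14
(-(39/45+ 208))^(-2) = 225/9815689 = 0.00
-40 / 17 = -2.35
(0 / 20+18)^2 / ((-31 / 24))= -7776 / 31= -250.84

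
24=24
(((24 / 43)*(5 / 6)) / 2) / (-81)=-10 / 3483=-0.00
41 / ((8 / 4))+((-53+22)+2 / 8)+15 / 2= -11 / 4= -2.75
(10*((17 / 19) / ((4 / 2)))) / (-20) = -17 / 76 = -0.22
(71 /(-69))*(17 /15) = -1207 /1035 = -1.17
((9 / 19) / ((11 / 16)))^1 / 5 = 144 / 1045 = 0.14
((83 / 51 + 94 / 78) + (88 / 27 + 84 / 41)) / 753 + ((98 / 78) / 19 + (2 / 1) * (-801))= -5606994440795 / 3500164629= -1601.92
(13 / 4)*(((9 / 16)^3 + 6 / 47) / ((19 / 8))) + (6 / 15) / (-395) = 1507033597 / 3612006400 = 0.42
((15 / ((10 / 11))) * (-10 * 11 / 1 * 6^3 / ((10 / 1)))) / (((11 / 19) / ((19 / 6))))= -214434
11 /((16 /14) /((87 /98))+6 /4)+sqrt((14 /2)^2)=5309 /485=10.95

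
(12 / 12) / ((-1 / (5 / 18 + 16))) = -293 / 18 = -16.28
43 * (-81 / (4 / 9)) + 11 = -7825.75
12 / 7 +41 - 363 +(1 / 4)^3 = -143481 / 448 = -320.27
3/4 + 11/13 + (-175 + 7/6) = -26869/156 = -172.24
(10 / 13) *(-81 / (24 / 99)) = -257.02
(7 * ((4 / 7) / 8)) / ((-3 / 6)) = -1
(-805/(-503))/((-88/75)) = -60375/44264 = -1.36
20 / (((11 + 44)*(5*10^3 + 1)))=4 / 55011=0.00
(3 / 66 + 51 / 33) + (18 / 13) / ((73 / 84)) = 66479 / 20878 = 3.18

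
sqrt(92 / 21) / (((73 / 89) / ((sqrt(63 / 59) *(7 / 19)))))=1246 *sqrt(4071) / 81833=0.97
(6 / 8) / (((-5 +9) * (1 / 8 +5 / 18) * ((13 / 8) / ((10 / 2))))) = 540 / 377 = 1.43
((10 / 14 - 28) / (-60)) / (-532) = -0.00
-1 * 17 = -17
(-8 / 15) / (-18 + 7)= 8 / 165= 0.05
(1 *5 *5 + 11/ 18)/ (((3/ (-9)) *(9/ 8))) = -1844/ 27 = -68.30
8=8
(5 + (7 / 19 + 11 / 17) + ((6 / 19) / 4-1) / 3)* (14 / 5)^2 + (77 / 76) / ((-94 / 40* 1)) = 50465303 / 1138575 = 44.32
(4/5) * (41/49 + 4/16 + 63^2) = 778137/245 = 3176.07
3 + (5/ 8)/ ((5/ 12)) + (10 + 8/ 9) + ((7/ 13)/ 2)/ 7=15.43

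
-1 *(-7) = 7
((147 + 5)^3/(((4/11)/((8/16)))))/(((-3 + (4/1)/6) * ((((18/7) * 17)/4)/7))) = -67602304/51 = -1325535.37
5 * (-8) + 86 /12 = -197 /6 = -32.83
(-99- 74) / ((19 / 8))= -1384 / 19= -72.84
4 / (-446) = -2 / 223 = -0.01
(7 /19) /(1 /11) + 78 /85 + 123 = 206672 /1615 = 127.97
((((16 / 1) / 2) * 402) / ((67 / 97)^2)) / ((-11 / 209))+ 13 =-8580137 / 67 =-128061.75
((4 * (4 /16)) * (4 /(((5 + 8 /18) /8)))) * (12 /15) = 1152 /245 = 4.70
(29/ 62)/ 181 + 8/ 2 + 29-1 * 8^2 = -347853/ 11222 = -31.00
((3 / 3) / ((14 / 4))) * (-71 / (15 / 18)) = -852 / 35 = -24.34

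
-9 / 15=-3 / 5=-0.60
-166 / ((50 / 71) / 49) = -288757 / 25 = -11550.28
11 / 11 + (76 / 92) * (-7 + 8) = 42 / 23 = 1.83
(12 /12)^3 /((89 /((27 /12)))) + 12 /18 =739 /1068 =0.69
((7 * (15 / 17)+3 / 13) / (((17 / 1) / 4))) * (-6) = -33984 / 3757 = -9.05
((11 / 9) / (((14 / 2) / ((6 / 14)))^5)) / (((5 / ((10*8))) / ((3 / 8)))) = 1782 / 282475249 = 0.00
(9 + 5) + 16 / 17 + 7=373 / 17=21.94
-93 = -93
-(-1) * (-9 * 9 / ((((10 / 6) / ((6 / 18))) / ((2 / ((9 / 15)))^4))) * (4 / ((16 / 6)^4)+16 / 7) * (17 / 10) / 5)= -1440835 / 896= -1608.07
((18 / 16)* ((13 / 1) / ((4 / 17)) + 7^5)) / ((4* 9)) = 526.95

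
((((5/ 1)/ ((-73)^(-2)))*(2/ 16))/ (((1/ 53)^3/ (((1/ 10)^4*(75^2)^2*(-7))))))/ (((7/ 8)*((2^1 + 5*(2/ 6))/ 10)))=-3012309758109375/ 88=-34230792705788.35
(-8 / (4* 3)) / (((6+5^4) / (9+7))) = -32 / 1893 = -0.02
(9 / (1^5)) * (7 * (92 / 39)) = 1932 / 13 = 148.62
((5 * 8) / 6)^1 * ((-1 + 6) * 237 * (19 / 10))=15010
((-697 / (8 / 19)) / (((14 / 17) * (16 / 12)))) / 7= -215.37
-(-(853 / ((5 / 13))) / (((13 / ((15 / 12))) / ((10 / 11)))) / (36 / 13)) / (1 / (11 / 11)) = 55445 / 792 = 70.01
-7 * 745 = -5215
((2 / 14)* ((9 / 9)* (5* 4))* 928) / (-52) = -4640 / 91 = -50.99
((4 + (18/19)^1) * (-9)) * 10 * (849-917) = 575280/19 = 30277.89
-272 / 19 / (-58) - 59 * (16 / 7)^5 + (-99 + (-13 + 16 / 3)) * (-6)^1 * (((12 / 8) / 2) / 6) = -33345018872 / 9260657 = -3600.72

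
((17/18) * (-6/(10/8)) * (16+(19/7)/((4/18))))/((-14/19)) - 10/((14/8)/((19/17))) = 417829/2499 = 167.20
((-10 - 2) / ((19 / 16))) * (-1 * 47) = 9024 / 19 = 474.95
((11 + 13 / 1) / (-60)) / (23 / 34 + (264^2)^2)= -0.00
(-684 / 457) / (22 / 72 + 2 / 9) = -1296 / 457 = -2.84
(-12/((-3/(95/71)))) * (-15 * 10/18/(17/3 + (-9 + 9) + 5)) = -2375/568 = -4.18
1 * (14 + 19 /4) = 75 /4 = 18.75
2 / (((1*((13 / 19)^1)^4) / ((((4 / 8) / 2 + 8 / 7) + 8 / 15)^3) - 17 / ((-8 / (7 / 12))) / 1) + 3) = 0.47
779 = 779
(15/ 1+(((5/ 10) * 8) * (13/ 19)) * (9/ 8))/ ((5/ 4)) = 1374/ 95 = 14.46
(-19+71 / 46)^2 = 644809 / 2116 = 304.73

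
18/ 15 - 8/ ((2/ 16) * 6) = -142/ 15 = -9.47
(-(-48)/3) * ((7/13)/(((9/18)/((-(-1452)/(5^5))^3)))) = 685721659392/396728515625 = 1.73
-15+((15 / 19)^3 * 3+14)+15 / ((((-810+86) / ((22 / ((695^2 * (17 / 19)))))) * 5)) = 9708297785507 / 20388623395150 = 0.48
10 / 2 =5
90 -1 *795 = -705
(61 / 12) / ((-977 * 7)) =-61 / 82068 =-0.00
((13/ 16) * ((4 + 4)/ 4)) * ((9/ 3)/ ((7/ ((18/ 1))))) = 351/ 28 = 12.54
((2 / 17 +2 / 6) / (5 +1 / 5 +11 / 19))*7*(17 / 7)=2185 / 1647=1.33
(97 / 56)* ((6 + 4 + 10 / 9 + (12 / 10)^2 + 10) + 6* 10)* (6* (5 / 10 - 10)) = -17115941 / 2100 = -8150.45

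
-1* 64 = -64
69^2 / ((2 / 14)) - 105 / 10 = 66633 / 2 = 33316.50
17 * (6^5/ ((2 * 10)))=6609.60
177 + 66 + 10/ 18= 2192/ 9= 243.56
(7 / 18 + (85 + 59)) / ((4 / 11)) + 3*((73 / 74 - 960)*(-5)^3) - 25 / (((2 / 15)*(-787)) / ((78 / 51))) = 12831976355047 / 35641656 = 360027.50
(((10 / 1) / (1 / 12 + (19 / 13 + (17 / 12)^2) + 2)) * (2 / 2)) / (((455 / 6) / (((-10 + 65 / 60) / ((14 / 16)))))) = -123264 / 509257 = -0.24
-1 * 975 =-975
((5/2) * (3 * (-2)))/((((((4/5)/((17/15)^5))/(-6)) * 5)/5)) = 1419857/6750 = 210.35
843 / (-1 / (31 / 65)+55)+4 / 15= 16.20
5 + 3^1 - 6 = 2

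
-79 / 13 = -6.08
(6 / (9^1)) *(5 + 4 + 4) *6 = 52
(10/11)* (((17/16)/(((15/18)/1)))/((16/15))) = 765/704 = 1.09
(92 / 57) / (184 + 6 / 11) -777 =-44952829 / 57855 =-776.99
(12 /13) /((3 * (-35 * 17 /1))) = -4 /7735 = -0.00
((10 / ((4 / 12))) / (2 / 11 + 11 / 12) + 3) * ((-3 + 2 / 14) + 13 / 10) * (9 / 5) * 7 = -862299 / 1450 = -594.69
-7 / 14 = -1 / 2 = -0.50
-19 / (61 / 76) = -1444 / 61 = -23.67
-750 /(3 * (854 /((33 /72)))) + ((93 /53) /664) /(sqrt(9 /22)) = -1375 /10248 + 31 * sqrt(22) /35192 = -0.13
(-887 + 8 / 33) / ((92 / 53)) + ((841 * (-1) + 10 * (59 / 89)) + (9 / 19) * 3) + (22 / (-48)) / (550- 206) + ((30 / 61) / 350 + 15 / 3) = -10095948236482051 / 7541047778880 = -1338.80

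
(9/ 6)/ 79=3/ 158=0.02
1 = 1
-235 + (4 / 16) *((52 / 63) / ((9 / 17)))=-133024 / 567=-234.61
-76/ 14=-38/ 7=-5.43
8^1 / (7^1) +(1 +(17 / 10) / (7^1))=167 / 70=2.39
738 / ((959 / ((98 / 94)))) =5166 / 6439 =0.80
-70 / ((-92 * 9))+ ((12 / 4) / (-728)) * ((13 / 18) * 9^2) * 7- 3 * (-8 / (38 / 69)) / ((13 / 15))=39823717 / 818064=48.68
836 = 836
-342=-342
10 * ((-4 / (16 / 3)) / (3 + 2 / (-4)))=-3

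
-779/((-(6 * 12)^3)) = 779/373248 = 0.00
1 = 1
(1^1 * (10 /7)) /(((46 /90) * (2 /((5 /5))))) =225 /161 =1.40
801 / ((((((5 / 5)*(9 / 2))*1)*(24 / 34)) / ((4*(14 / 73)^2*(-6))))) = -1186192 / 5329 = -222.59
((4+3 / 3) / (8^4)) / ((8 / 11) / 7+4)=385 / 1294336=0.00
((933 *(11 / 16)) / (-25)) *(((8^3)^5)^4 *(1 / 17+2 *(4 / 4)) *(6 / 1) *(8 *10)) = -660576072908077928839932052665032172362123023660752983556096 / 17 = -38857416053416348755290120000000000000000000000000000000000.00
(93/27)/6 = 31/54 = 0.57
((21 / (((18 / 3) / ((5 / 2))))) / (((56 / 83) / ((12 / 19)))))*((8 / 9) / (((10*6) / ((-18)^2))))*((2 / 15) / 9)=166 / 285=0.58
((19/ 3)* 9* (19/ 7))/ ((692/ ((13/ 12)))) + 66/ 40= 183317/ 96880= 1.89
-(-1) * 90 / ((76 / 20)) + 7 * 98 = 709.68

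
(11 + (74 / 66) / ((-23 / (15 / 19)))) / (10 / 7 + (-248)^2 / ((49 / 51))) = 1290954 / 7539236309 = 0.00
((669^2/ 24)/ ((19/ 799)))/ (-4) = -119200413/ 608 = -196053.31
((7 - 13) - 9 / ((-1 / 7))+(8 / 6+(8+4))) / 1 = 211 / 3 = 70.33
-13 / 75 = -0.17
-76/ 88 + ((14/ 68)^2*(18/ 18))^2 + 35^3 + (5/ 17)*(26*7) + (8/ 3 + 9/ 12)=42931.08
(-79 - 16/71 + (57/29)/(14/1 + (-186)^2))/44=-5645752203/3135527560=-1.80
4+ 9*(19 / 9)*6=118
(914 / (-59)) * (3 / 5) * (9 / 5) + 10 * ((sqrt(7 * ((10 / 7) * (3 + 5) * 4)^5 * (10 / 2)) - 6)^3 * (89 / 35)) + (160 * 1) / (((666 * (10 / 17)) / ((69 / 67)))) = 14849780876358220.89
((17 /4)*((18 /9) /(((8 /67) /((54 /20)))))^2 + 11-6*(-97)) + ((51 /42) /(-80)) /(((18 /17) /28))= 534823273 /57600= 9285.13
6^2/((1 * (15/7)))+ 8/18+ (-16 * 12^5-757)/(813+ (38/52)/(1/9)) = -1547494982/319635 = -4841.44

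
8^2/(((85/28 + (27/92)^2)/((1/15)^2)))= 3791872/41616675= 0.09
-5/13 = -0.38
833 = 833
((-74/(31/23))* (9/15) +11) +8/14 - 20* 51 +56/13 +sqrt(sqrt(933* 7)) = -14627771/14105 +6531^(1/4) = -1028.07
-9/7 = -1.29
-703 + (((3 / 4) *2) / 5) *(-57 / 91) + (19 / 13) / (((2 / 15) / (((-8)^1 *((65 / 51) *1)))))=-12607317 / 15470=-814.95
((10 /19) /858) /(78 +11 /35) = 0.00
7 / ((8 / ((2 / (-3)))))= -7 / 12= -0.58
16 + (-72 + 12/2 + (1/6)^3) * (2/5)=-1123/108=-10.40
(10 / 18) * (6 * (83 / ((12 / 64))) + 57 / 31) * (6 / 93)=823930 / 8649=95.26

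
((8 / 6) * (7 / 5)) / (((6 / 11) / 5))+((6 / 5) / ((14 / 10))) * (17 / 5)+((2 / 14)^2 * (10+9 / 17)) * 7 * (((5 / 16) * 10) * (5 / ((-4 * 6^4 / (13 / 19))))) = 9387271897 / 468840960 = 20.02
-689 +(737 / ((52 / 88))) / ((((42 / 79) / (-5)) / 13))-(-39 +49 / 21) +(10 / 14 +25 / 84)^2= -1080556679 / 7056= -153140.12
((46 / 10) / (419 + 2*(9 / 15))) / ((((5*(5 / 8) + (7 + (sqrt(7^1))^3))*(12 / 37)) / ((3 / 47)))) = -137862 / 1519815077 + 95312*sqrt(7) / 1519815077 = 0.00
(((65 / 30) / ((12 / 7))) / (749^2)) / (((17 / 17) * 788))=13 / 4546993248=0.00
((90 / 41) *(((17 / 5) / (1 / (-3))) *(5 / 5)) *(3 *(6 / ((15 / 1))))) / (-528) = 0.05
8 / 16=1 / 2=0.50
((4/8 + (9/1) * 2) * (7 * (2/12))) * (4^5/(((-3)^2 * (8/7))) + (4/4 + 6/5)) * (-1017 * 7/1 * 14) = -6566666057/30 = -218888868.57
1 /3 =0.33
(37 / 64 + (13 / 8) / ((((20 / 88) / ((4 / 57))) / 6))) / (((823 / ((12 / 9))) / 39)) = 283647 / 1250960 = 0.23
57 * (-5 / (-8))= 285 / 8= 35.62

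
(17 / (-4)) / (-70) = 17 / 280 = 0.06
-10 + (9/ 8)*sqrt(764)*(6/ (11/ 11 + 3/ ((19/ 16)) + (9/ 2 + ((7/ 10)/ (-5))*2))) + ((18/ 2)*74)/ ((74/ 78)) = 4275*sqrt(191)/ 2453 + 692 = 716.09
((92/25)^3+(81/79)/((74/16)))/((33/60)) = 9144920096/100478125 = 91.01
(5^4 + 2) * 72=45144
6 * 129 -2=772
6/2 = 3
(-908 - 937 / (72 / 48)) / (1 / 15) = -22990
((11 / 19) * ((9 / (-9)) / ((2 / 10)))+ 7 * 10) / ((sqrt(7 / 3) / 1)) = 1275 * sqrt(21) / 133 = 43.93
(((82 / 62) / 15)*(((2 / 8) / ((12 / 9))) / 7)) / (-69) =-41 / 1197840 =-0.00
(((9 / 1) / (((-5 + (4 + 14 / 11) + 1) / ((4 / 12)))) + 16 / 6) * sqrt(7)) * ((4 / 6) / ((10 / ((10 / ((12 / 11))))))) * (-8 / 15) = -4.33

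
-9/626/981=-1/68234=-0.00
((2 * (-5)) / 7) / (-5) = 2 / 7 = 0.29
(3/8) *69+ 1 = 215/8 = 26.88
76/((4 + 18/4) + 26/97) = 14744/1701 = 8.67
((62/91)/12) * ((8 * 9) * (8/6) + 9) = 155/26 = 5.96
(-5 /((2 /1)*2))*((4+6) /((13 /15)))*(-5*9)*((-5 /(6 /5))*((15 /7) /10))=-421875 /728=-579.50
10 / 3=3.33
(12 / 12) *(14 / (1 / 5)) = 70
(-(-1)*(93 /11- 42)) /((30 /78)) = -4797 /55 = -87.22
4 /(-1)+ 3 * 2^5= 92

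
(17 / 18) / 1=0.94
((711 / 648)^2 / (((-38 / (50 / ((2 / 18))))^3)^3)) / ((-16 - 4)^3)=910965256622314453125 / 1321728810102784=689222.52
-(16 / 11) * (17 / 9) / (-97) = 272 / 9603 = 0.03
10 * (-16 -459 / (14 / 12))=-28660 / 7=-4094.29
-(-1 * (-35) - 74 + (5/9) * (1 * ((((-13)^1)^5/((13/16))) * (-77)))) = -175935409/9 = -19548378.78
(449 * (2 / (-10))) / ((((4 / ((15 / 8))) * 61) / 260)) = -87555 / 488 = -179.42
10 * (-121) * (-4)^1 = 4840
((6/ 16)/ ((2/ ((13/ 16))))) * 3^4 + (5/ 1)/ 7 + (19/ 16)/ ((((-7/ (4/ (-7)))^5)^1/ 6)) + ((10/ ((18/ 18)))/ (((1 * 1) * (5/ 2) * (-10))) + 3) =5660046610307/ 361568318720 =15.65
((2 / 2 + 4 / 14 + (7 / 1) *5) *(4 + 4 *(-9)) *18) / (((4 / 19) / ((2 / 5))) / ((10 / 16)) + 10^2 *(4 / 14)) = -115824 / 163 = -710.58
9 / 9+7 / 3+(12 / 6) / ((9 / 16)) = 62 / 9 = 6.89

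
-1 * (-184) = 184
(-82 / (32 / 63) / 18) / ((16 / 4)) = -287 / 128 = -2.24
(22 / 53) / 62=11 / 1643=0.01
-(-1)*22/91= 22/91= 0.24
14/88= 7/44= 0.16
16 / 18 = 0.89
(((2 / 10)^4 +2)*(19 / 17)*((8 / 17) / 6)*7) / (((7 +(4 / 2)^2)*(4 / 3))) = 166383 / 1986875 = 0.08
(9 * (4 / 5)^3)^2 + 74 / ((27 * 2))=9536077 / 421875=22.60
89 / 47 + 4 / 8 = 225 / 94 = 2.39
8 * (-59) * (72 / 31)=-33984 / 31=-1096.26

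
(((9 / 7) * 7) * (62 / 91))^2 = 311364 / 8281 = 37.60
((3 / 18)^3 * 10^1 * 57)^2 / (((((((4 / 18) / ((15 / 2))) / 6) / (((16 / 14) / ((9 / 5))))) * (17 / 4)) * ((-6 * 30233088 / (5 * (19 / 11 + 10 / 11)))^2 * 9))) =4743765625 / 38378223500902290948096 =0.00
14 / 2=7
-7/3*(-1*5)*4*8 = 1120/3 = 373.33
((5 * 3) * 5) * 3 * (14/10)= 315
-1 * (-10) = 10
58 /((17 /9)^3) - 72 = -311454 /4913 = -63.39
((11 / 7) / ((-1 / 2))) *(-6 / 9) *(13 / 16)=143 / 84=1.70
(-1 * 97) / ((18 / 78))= -1261 / 3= -420.33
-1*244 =-244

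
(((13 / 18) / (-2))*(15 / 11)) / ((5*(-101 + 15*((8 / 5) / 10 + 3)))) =65 / 35376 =0.00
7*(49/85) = 343/85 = 4.04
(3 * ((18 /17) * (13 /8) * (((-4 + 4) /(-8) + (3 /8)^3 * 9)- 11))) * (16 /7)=-111267 /896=-124.18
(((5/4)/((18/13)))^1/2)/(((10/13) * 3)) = 169/864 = 0.20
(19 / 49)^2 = 361 / 2401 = 0.15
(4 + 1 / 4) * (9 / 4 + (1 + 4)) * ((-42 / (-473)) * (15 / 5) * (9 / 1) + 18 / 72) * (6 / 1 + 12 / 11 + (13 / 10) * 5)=738361663 / 665984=1108.68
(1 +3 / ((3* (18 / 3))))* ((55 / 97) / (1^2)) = 385 / 582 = 0.66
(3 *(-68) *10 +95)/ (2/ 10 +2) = -9725/ 11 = -884.09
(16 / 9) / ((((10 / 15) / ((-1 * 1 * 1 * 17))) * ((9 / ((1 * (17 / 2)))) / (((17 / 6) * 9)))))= -9826 / 9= -1091.78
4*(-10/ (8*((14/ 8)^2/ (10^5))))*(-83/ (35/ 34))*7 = 4515200000/ 49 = 92146938.78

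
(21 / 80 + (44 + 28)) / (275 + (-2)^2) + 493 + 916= 10484887 / 7440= 1409.26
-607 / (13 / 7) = -326.85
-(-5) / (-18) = -5 / 18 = -0.28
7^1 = 7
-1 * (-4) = 4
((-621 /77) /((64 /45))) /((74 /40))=-139725 /45584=-3.07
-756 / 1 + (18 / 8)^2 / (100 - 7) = -374949 / 496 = -755.95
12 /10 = 1.20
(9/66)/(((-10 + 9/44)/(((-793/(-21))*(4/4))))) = -1586/3017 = -0.53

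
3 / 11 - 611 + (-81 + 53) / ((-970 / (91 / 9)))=-29310056 / 48015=-610.44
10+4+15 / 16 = 239 / 16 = 14.94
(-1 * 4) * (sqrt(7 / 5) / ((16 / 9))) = -9 * sqrt(35) / 20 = -2.66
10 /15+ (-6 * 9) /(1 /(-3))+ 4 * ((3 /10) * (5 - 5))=488 /3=162.67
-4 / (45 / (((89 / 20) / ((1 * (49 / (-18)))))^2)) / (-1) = 71289 / 300125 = 0.24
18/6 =3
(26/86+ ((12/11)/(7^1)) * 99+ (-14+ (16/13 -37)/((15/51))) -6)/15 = -492586/58695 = -8.39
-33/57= -11/19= -0.58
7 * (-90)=-630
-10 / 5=-2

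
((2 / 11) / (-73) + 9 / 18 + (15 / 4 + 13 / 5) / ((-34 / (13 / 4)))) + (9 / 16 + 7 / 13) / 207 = -612192293 / 5877574560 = -0.10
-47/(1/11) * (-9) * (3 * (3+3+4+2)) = 167508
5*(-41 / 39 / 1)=-205 / 39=-5.26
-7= -7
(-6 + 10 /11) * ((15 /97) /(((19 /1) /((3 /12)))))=-210 /20273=-0.01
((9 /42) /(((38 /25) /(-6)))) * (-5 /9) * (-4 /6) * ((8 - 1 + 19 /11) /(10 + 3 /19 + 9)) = -0.14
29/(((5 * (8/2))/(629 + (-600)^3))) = -6263981759/20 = -313199087.95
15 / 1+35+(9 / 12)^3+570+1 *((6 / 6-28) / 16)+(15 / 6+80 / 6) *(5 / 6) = 363991 / 576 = 631.93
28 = 28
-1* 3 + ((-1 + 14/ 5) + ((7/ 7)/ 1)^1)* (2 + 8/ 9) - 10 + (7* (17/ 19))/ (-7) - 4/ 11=-58024/ 9405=-6.17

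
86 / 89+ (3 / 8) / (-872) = 599669 / 620864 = 0.97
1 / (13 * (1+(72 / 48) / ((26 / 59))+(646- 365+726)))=4 / 52593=0.00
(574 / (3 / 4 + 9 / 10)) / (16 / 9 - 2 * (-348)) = 861 / 1727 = 0.50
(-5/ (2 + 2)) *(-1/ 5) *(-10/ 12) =-5/ 24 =-0.21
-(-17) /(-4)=-17 /4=-4.25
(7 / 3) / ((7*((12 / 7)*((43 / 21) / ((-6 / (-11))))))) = 49 / 946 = 0.05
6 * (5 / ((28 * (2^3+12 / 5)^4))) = 9375 / 102362624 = 0.00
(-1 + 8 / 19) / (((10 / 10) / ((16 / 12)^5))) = -11264 / 4617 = -2.44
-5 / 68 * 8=-10 / 17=-0.59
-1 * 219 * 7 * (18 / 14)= -1971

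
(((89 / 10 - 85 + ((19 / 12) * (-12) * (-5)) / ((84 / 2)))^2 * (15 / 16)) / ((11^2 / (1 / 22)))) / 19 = 0.10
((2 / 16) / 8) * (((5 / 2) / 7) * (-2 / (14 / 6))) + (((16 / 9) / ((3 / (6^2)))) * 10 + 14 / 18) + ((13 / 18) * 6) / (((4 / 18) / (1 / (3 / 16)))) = 8978233 / 28224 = 318.11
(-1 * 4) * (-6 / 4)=6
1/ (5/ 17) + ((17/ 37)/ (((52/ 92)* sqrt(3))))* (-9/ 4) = 17/ 5- 1173* sqrt(3)/ 1924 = 2.34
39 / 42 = 0.93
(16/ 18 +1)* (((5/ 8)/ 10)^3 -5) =-348143/ 36864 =-9.44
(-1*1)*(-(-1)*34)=-34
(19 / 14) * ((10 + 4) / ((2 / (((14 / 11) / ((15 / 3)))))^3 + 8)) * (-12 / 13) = -1372 / 38571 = -0.04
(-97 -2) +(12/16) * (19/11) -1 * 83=-7951/44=-180.70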